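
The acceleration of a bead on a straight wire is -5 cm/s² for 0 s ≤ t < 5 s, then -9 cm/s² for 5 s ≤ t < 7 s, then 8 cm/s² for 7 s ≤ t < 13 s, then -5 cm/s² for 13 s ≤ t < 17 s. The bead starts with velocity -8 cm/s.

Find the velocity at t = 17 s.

-23 cm/s

Δv equals the area under the a-t graph; then v = v₀ + Δv.
0–5 s: -5 × 5 = -25 cm/s
5–7 s: -9 × 2 = -18 cm/s
7–13 s: 8 × 6 = 48 cm/s
13–17 s: -5 × 4 = -20 cm/s
Δv = -15 cm/s, so v(17) = -8 + (-15) = -23 cm/s.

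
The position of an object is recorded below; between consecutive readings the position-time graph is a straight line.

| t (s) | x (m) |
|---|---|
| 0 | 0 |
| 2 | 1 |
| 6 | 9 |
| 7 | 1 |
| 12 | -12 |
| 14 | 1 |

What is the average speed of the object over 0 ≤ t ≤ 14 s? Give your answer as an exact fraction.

43/14 m/s

Average speed = (total path length)/(elapsed time); on a piecewise-linear x-t graph the path length is Σ|Δx|.
0–2 s: |Δx| = |1 − 0| = 1 m
2–6 s: |Δx| = |9 − 1| = 8 m
6–7 s: |Δx| = |1 − 9| = 8 m
7–12 s: |Δx| = |-12 − 1| = 13 m
12–14 s: |Δx| = |1 − -12| = 13 m
Total path = 43 m; average speed = 43/14 = 43/14 m/s.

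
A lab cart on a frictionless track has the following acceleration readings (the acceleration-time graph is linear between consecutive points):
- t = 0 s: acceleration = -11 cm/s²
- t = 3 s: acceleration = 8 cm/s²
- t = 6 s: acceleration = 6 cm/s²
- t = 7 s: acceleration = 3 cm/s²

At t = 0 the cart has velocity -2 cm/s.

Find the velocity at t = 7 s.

19 cm/s

Δv equals the area under the a-t graph; then v = v₀ + Δv.
0–3 s: ½(-11 + 8)(3) = -4.5 cm/s
3–6 s: ½(8 + 6)(3) = 21 cm/s
6–7 s: ½(6 + 3)(1) = 4.5 cm/s
Δv = 21 cm/s, so v(7) = -2 + (21) = 19 cm/s.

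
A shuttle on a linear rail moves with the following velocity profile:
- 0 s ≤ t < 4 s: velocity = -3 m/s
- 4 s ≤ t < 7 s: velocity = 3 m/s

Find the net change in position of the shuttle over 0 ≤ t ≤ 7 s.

-3 m

Net displacement equals the area under the velocity-time graph (areas below the axis count negative).
0–4 s: -3 × 4 = -12 m
4–7 s: 3 × 3 = 9 m
Net displacement = -3 m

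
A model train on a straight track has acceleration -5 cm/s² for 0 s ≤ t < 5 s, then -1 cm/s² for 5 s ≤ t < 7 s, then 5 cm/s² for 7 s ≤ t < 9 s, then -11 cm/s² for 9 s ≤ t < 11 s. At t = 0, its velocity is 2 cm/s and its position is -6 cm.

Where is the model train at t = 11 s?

On each constant-a segment, Δv = aΔt and Δx = v₀Δt + ½aΔt²; chain segment to segment.
0–5 s: v starts 2 cm/s; Δx = 2·5 + ½·-5·5² = -52.5 cm; v ends -23 cm/s.
5–7 s: v starts -23 cm/s; Δx = -23·2 + ½·-1·2² = -48 cm; v ends -25 cm/s.
7–9 s: v starts -25 cm/s; Δx = -25·2 + ½·5·2² = -40 cm; v ends -15 cm/s.
9–11 s: v starts -15 cm/s; Δx = -15·2 + ½·-11·2² = -52 cm; v ends -37 cm/s.
x(11) = -6 + Σ Δx = -198.5 cm.

-198.5 cm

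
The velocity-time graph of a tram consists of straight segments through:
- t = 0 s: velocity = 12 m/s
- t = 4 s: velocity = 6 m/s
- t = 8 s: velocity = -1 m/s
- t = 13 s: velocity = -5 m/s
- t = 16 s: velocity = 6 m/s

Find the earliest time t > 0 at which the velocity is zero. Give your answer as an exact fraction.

v changes sign on 4–8 s (from 6 to -1); the graph is linear there, so v = 0 at t = 4 + (-6)·(8 − 4)/(-1 − 6) = 52/7 s.

t = 52/7 s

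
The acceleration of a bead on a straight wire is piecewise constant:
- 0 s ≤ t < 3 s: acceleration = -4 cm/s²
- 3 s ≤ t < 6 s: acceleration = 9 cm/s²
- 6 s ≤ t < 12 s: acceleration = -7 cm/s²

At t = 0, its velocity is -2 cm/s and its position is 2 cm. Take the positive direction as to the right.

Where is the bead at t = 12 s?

-71.5 cm

On each constant-a segment, Δv = aΔt and Δx = v₀Δt + ½aΔt²; chain segment to segment.
0–3 s: v starts -2 cm/s; Δx = -2·3 + ½·-4·3² = -24 cm; v ends -14 cm/s.
3–6 s: v starts -14 cm/s; Δx = -14·3 + ½·9·3² = -1.5 cm; v ends 13 cm/s.
6–12 s: v starts 13 cm/s; Δx = 13·6 + ½·-7·6² = -48 cm; v ends -29 cm/s.
x(12) = 2 + Σ Δx = -71.5 cm.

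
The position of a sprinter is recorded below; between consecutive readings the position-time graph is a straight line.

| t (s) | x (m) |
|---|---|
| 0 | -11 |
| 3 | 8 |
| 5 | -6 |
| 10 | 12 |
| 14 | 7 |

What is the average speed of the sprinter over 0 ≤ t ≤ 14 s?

4 m/s

Average speed = (total path length)/(elapsed time); on a piecewise-linear x-t graph the path length is Σ|Δx|.
0–3 s: |Δx| = |8 − -11| = 19 m
3–5 s: |Δx| = |-6 − 8| = 14 m
5–10 s: |Δx| = |12 − -6| = 18 m
10–14 s: |Δx| = |7 − 12| = 5 m
Total path = 56 m; average speed = 56/14 = 4 m/s.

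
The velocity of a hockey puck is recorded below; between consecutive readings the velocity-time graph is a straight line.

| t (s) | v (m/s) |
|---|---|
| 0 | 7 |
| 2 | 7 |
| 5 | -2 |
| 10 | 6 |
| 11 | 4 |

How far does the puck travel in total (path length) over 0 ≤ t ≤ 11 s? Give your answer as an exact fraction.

Total distance travelled is ∫|v| dt — sum the magnitudes of each area piece.
0–2 s: |7| × 2 = 14 m
2–5 s: v = 0 at t = 13/3 s; triangle areas 49/6 + 2/3 = 53/6 m
5–10 s: v = 0 at t = 6.25 s; triangle areas 1.25 + 11.25 = 12.5 m
10–11 s: |½(6 + 4)(1)| = 5 m
Total distance = 121/3 m

121/3 m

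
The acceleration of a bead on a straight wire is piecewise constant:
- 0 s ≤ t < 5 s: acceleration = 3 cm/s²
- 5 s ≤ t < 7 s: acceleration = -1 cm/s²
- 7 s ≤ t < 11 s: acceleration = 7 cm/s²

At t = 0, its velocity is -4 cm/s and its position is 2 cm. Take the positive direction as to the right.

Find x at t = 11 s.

131.5 cm

On each constant-a segment, Δv = aΔt and Δx = v₀Δt + ½aΔt²; chain segment to segment.
0–5 s: v starts -4 cm/s; Δx = -4·5 + ½·3·5² = 17.5 cm; v ends 11 cm/s.
5–7 s: v starts 11 cm/s; Δx = 11·2 + ½·-1·2² = 20 cm; v ends 9 cm/s.
7–11 s: v starts 9 cm/s; Δx = 9·4 + ½·7·4² = 92 cm; v ends 37 cm/s.
x(11) = 2 + Σ Δx = 131.5 cm.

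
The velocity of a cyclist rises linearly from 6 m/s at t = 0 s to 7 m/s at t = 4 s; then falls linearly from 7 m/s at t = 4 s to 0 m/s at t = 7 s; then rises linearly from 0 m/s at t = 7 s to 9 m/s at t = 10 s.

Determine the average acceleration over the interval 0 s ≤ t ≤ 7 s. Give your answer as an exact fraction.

-6/7 m/s²

Average acceleration = Δv/Δt = (0 − 6)/(7 − 0) = -6/7 m/s².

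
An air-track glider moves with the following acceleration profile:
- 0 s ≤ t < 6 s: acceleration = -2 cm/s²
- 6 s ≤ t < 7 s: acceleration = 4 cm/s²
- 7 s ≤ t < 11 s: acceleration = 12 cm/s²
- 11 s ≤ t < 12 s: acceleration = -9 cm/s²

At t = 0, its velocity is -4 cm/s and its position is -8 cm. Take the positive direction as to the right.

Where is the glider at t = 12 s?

-2.5 cm

On each constant-a segment, Δv = aΔt and Δx = v₀Δt + ½aΔt²; chain segment to segment.
0–6 s: v starts -4 cm/s; Δx = -4·6 + ½·-2·6² = -60 cm; v ends -16 cm/s.
6–7 s: v starts -16 cm/s; Δx = -16·1 + ½·4·1² = -14 cm; v ends -12 cm/s.
7–11 s: v starts -12 cm/s; Δx = -12·4 + ½·12·4² = 48 cm; v ends 36 cm/s.
11–12 s: v starts 36 cm/s; Δx = 36·1 + ½·-9·1² = 31.5 cm; v ends 27 cm/s.
x(12) = -8 + Σ Δx = -2.5 cm.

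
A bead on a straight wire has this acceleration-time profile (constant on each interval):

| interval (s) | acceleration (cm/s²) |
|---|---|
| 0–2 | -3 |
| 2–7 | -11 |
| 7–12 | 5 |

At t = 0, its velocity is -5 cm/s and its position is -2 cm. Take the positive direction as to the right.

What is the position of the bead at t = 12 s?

On each constant-a segment, Δv = aΔt and Δx = v₀Δt + ½aΔt²; chain segment to segment.
0–2 s: v starts -5 cm/s; Δx = -5·2 + ½·-3·2² = -16 cm; v ends -11 cm/s.
2–7 s: v starts -11 cm/s; Δx = -11·5 + ½·-11·5² = -192.5 cm; v ends -66 cm/s.
7–12 s: v starts -66 cm/s; Δx = -66·5 + ½·5·5² = -267.5 cm; v ends -41 cm/s.
x(12) = -2 + Σ Δx = -478 cm.

-478 cm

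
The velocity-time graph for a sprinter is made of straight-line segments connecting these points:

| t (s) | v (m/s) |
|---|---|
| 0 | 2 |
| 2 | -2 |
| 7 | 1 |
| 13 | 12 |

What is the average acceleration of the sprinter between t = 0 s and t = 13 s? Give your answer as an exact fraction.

10/13 m/s²

Average acceleration = Δv/Δt = (12 − 2)/(13 − 0) = 10/13 m/s².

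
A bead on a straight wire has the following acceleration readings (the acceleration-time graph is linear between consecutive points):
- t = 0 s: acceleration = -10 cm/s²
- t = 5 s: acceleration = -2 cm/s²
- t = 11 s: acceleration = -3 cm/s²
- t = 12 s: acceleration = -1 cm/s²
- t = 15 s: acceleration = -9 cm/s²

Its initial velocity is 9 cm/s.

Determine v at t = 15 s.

Δv equals the area under the a-t graph; then v = v₀ + Δv.
0–5 s: ½(-10 + -2)(5) = -30 cm/s
5–11 s: ½(-2 + -3)(6) = -15 cm/s
11–12 s: ½(-3 + -1)(1) = -2 cm/s
12–15 s: ½(-1 + -9)(3) = -15 cm/s
Δv = -62 cm/s, so v(15) = 9 + (-62) = -53 cm/s.

-53 cm/s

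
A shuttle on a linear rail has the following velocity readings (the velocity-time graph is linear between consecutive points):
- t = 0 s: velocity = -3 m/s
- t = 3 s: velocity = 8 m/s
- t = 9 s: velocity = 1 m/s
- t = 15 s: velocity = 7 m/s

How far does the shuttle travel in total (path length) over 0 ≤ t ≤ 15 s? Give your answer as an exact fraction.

Distance (not displacement) is the total path length: add the absolute areas under v-t.
0–3 s: v = 0 at t = 9/11 s; triangle areas 27/22 + 96/11 = 219/22 m
3–9 s: |½(8 + 1)(6)| = 27 m
9–15 s: |½(1 + 7)(6)| = 24 m
Total distance = 1341/22 m

1341/22 m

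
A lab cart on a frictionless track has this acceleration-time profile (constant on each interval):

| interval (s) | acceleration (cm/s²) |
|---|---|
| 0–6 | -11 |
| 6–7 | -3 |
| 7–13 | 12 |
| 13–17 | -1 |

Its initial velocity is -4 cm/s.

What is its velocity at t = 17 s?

-5 cm/s

Δv equals the area under the a-t graph; then v = v₀ + Δv.
0–6 s: -11 × 6 = -66 cm/s
6–7 s: -3 × 1 = -3 cm/s
7–13 s: 12 × 6 = 72 cm/s
13–17 s: -1 × 4 = -4 cm/s
Δv = -1 cm/s, so v(17) = -4 + (-1) = -5 cm/s.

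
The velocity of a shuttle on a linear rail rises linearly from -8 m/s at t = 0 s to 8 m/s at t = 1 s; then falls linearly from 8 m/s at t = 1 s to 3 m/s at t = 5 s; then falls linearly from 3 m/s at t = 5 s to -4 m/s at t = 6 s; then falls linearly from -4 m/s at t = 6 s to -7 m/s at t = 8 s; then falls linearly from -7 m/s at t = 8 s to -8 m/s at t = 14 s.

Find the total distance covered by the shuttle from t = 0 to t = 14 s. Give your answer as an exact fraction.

Distance (not displacement) is the total path length: add the absolute areas under v-t.
0–1 s: v = 0 at t = 0.5 s; triangle areas 2 + 2 = 4 m
1–5 s: |½(8 + 3)(4)| = 22 m
5–6 s: v = 0 at t = 38/7 s; triangle areas 9/14 + 8/7 = 25/14 m
6–8 s: |½(-4 + -7)(2)| = 11 m
8–14 s: |½(-7 + -8)(6)| = 45 m
Total distance = 1173/14 m

1173/14 m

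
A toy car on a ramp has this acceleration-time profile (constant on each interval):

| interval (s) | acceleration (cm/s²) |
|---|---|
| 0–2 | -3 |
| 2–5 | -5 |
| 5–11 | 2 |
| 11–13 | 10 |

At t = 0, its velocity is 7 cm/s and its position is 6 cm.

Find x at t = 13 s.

-37.5 cm

On each constant-a segment, Δv = aΔt and Δx = v₀Δt + ½aΔt²; chain segment to segment.
0–2 s: v starts 7 cm/s; Δx = 7·2 + ½·-3·2² = 8 cm; v ends 1 cm/s.
2–5 s: v starts 1 cm/s; Δx = 1·3 + ½·-5·3² = -19.5 cm; v ends -14 cm/s.
5–11 s: v starts -14 cm/s; Δx = -14·6 + ½·2·6² = -48 cm; v ends -2 cm/s.
11–13 s: v starts -2 cm/s; Δx = -2·2 + ½·10·2² = 16 cm; v ends 18 cm/s.
x(13) = 6 + Σ Δx = -37.5 cm.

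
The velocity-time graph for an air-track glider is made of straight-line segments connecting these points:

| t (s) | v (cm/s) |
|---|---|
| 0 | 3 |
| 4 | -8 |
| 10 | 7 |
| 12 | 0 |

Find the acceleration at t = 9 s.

Acceleration is the slope of the v-t graph on 4–10 s: (7 − -8)/(10 − 4) = 2.5 cm/s².

2.5 cm/s²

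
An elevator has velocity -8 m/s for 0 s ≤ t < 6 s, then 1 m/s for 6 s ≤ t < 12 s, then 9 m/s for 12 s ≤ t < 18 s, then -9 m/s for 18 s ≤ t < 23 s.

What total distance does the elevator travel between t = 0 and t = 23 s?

153 m

Total distance travelled is ∫|v| dt — sum the magnitudes of each area piece.
0–6 s: |-8| × 6 = 48 m
6–12 s: |1| × 6 = 6 m
12–18 s: |9| × 6 = 54 m
18–23 s: |-9| × 5 = 45 m
Total distance = 153 m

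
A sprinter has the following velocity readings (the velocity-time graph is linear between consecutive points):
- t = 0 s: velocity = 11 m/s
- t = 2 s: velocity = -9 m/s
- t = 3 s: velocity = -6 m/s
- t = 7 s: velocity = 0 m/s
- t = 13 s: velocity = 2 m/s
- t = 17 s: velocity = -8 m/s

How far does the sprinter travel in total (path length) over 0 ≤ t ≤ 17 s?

49.2 m

Distance (not displacement) is the total path length: add the absolute areas under v-t.
0–2 s: v = 0 at t = 1.1 s; triangle areas 6.05 + 4.05 = 10.1 m
2–3 s: |½(-9 + -6)(1)| = 7.5 m
3–7 s: |½(-6 + 0)(4)| = 12 m
7–13 s: |½(0 + 2)(6)| = 6 m
13–17 s: v = 0 at t = 13.8 s; triangle areas 0.8 + 12.8 = 13.6 m
Total distance = 49.2 m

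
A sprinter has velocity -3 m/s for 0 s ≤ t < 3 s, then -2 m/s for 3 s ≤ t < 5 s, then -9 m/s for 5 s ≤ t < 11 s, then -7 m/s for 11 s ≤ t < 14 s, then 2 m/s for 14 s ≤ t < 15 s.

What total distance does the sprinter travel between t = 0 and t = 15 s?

Distance (not displacement) is the total path length: add the absolute areas under v-t.
0–3 s: |-3| × 3 = 9 m
3–5 s: |-2| × 2 = 4 m
5–11 s: |-9| × 6 = 54 m
11–14 s: |-7| × 3 = 21 m
14–15 s: |2| × 1 = 2 m
Total distance = 90 m

90 m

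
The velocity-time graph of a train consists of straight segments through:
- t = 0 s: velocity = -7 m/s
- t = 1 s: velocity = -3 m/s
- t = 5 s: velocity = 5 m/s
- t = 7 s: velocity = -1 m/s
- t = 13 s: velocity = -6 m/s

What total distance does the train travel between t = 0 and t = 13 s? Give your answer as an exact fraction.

Total distance travelled is ∫|v| dt — sum the magnitudes of each area piece.
0–1 s: |½(-7 + -3)(1)| = 5 m
1–5 s: v = 0 at t = 2.5 s; triangle areas 2.25 + 6.25 = 8.5 m
5–7 s: v = 0 at t = 20/3 s; triangle areas 25/6 + 1/6 = 13/3 m
7–13 s: |½(-1 + -6)(6)| = 21 m
Total distance = 233/6 m

233/6 m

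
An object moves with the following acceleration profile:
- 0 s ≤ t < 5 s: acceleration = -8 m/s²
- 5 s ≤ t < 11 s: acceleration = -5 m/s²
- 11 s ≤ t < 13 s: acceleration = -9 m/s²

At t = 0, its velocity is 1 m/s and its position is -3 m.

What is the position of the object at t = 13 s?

On each constant-a segment, Δv = aΔt and Δx = v₀Δt + ½aΔt²; chain segment to segment.
0–5 s: v starts 1 m/s; Δx = 1·5 + ½·-8·5² = -95 m; v ends -39 m/s.
5–11 s: v starts -39 m/s; Δx = -39·6 + ½·-5·6² = -324 m; v ends -69 m/s.
11–13 s: v starts -69 m/s; Δx = -69·2 + ½·-9·2² = -156 m; v ends -87 m/s.
x(13) = -3 + Σ Δx = -578 m.

-578 m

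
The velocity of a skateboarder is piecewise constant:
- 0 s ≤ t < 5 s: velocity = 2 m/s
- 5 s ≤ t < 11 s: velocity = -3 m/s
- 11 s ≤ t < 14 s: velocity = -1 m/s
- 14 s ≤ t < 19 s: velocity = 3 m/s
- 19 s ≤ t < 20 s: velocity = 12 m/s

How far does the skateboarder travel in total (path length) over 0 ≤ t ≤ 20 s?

Total distance travelled is ∫|v| dt — sum the magnitudes of each area piece.
0–5 s: |2| × 5 = 10 m
5–11 s: |-3| × 6 = 18 m
11–14 s: |-1| × 3 = 3 m
14–19 s: |3| × 5 = 15 m
19–20 s: |12| × 1 = 12 m
Total distance = 58 m

58 m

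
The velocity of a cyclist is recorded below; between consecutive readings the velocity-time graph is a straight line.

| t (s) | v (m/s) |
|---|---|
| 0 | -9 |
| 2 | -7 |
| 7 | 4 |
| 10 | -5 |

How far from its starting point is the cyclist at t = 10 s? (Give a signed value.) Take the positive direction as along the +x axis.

Displacement is the signed area under the v-t curve.
0–2 s: ½(-9 + -7)(2) = -16 m
2–7 s: ½(-7 + 4)(5) = -7.5 m
7–10 s: ½(4 + -5)(3) = -1.5 m
Net displacement = -25 m

-25 m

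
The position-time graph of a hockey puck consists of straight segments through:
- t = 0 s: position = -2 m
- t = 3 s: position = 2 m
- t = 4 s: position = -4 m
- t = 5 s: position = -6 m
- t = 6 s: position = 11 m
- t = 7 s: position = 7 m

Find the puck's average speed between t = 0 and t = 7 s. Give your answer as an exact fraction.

Average speed = (total path length)/(elapsed time); on a piecewise-linear x-t graph the path length is Σ|Δx|.
0–3 s: |Δx| = |2 − -2| = 4 m
3–4 s: |Δx| = |-4 − 2| = 6 m
4–5 s: |Δx| = |-6 − -4| = 2 m
5–6 s: |Δx| = |11 − -6| = 17 m
6–7 s: |Δx| = |7 − 11| = 4 m
Total path = 33 m; average speed = 33/7 = 33/7 m/s.

33/7 m/s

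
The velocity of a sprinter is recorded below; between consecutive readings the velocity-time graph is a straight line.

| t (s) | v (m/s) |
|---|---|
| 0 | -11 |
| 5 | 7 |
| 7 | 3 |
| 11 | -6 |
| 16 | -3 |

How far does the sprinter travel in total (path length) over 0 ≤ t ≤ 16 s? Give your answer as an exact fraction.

Distance (not displacement) is the total path length: add the absolute areas under v-t.
0–5 s: v = 0 at t = 55/18 s; triangle areas 605/36 + 245/36 = 425/18 m
5–7 s: |½(7 + 3)(2)| = 10 m
7–11 s: v = 0 at t = 25/3 s; triangle areas 2 + 8 = 10 m
11–16 s: |½(-6 + -3)(5)| = 22.5 m
Total distance = 595/9 m

595/9 m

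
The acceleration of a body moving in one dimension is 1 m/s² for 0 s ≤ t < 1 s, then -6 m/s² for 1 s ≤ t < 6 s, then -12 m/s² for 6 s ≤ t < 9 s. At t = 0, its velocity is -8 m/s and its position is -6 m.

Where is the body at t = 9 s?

On each constant-a segment, Δv = aΔt and Δx = v₀Δt + ½aΔt²; chain segment to segment.
0–1 s: v starts -8 m/s; Δx = -8·1 + ½·1·1² = -7.5 m; v ends -7 m/s.
1–6 s: v starts -7 m/s; Δx = -7·5 + ½·-6·5² = -110 m; v ends -37 m/s.
6–9 s: v starts -37 m/s; Δx = -37·3 + ½·-12·3² = -165 m; v ends -73 m/s.
x(9) = -6 + Σ Δx = -288.5 m.

-288.5 m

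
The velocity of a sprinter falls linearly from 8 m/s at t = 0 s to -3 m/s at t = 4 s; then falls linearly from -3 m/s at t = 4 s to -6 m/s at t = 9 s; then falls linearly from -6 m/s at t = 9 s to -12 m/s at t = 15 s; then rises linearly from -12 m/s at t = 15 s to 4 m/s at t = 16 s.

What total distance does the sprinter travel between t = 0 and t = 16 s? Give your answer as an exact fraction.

2085/22 m

Total distance travelled is ∫|v| dt — sum the magnitudes of each area piece.
0–4 s: v = 0 at t = 32/11 s; triangle areas 128/11 + 18/11 = 146/11 m
4–9 s: |½(-3 + -6)(5)| = 22.5 m
9–15 s: |½(-6 + -12)(6)| = 54 m
15–16 s: v = 0 at t = 15.75 s; triangle areas 4.5 + 0.5 = 5 m
Total distance = 2085/22 m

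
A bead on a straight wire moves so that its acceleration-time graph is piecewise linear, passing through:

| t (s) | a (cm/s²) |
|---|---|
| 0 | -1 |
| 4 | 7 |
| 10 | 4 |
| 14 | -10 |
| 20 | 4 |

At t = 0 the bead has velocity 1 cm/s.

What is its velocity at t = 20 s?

16 cm/s

Δv equals the area under the a-t graph; then v = v₀ + Δv.
0–4 s: ½(-1 + 7)(4) = 12 cm/s
4–10 s: ½(7 + 4)(6) = 33 cm/s
10–14 s: ½(4 + -10)(4) = -12 cm/s
14–20 s: ½(-10 + 4)(6) = -18 cm/s
Δv = 15 cm/s, so v(20) = 1 + (15) = 16 cm/s.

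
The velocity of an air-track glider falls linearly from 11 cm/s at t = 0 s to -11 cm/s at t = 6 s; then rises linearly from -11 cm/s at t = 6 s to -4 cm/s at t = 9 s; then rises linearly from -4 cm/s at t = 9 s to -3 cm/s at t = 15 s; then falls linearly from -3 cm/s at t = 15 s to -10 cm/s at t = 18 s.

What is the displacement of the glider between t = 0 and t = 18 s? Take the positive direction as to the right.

Net displacement equals the area under the velocity-time graph (areas below the axis count negative).
0–6 s: ½(11 + -11)(6) = 0 cm
6–9 s: ½(-11 + -4)(3) = -22.5 cm
9–15 s: ½(-4 + -3)(6) = -21 cm
15–18 s: ½(-3 + -10)(3) = -19.5 cm
Net displacement = -63 cm

-63 cm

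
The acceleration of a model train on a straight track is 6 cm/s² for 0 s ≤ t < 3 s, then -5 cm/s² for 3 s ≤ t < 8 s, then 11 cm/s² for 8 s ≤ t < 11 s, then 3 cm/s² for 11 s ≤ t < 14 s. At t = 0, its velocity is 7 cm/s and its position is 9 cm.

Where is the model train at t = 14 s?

281.5 cm

On each constant-a segment, Δv = aΔt and Δx = v₀Δt + ½aΔt²; chain segment to segment.
0–3 s: v starts 7 cm/s; Δx = 7·3 + ½·6·3² = 48 cm; v ends 25 cm/s.
3–8 s: v starts 25 cm/s; Δx = 25·5 + ½·-5·5² = 62.5 cm; v ends 0 cm/s.
8–11 s: v starts 0 cm/s; Δx = 0·3 + ½·11·3² = 49.5 cm; v ends 33 cm/s.
11–14 s: v starts 33 cm/s; Δx = 33·3 + ½·3·3² = 112.5 cm; v ends 42 cm/s.
x(14) = 9 + Σ Δx = 281.5 cm.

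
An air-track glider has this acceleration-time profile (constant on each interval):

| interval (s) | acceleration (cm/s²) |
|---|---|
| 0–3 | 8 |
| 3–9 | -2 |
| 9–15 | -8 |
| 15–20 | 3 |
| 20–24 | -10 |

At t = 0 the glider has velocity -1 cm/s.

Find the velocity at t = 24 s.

-62 cm/s

Δv equals the area under the a-t graph; then v = v₀ + Δv.
0–3 s: 8 × 3 = 24 cm/s
3–9 s: -2 × 6 = -12 cm/s
9–15 s: -8 × 6 = -48 cm/s
15–20 s: 3 × 5 = 15 cm/s
20–24 s: -10 × 4 = -40 cm/s
Δv = -61 cm/s, so v(24) = -1 + (-61) = -62 cm/s.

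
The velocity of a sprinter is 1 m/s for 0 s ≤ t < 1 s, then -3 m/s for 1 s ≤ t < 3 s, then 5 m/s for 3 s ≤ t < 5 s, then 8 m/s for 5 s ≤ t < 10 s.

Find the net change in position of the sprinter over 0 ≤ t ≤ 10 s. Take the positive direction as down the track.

45 m

Net displacement equals the area under the velocity-time graph (areas below the axis count negative).
0–1 s: 1 × 1 = 1 m
1–3 s: -3 × 2 = -6 m
3–5 s: 5 × 2 = 10 m
5–10 s: 8 × 5 = 40 m
Net displacement = 45 m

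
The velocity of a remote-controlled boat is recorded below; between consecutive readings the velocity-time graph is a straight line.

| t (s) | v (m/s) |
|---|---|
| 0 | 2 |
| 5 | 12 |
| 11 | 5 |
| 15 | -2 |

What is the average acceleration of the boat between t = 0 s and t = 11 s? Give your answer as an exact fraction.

3/11 m/s²

Average acceleration = Δv/Δt = (5 − 2)/(11 − 0) = 3/11 m/s².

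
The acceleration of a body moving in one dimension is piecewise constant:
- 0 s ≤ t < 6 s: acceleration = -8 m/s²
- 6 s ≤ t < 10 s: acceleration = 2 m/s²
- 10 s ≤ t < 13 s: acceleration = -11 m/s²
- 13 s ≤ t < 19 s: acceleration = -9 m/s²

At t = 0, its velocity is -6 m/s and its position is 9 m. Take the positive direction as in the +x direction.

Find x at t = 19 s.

-1194.5 m

On each constant-a segment, Δv = aΔt and Δx = v₀Δt + ½aΔt²; chain segment to segment.
0–6 s: v starts -6 m/s; Δx = -6·6 + ½·-8·6² = -180 m; v ends -54 m/s.
6–10 s: v starts -54 m/s; Δx = -54·4 + ½·2·4² = -200 m; v ends -46 m/s.
10–13 s: v starts -46 m/s; Δx = -46·3 + ½·-11·3² = -187.5 m; v ends -79 m/s.
13–19 s: v starts -79 m/s; Δx = -79·6 + ½·-9·6² = -636 m; v ends -133 m/s.
x(19) = 9 + Σ Δx = -1194.5 m.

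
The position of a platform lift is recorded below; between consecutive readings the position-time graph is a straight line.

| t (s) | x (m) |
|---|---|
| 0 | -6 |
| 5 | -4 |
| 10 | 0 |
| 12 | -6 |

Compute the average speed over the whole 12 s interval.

1 m/s

Average speed = (total path length)/(elapsed time); on a piecewise-linear x-t graph the path length is Σ|Δx|.
0–5 s: |Δx| = |-4 − -6| = 2 m
5–10 s: |Δx| = |0 − -4| = 4 m
10–12 s: |Δx| = |-6 − 0| = 6 m
Total path = 12 m; average speed = 12/12 = 1 m/s.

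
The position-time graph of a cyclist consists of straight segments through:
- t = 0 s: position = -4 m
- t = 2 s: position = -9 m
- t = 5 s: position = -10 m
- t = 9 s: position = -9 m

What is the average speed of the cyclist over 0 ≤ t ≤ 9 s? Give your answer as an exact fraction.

7/9 m/s

Average speed = (total path length)/(elapsed time); on a piecewise-linear x-t graph the path length is Σ|Δx|.
0–2 s: |Δx| = |-9 − -4| = 5 m
2–5 s: |Δx| = |-10 − -9| = 1 m
5–9 s: |Δx| = |-9 − -10| = 1 m
Total path = 7 m; average speed = 7/9 = 7/9 m/s.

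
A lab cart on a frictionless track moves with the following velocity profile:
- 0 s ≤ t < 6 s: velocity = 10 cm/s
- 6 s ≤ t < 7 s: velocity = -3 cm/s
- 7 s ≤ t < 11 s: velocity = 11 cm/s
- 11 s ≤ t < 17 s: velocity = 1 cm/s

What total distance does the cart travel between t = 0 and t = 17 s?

113 cm

Distance (not displacement) is the total path length: add the absolute areas under v-t.
0–6 s: |10| × 6 = 60 cm
6–7 s: |-3| × 1 = 3 cm
7–11 s: |11| × 4 = 44 cm
11–17 s: |1| × 6 = 6 cm
Total distance = 113 cm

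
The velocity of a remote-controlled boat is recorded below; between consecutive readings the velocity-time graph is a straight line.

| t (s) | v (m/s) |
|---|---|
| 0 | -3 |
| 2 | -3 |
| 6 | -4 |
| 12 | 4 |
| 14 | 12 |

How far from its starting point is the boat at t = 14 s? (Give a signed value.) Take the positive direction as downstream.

Net displacement equals the area under the velocity-time graph (areas below the axis count negative).
0–2 s: -3 × 2 = -6 m
2–6 s: ½(-3 + -4)(4) = -14 m
6–12 s: ½(-4 + 4)(6) = 0 m
12–14 s: ½(4 + 12)(2) = 16 m
Net displacement = -4 m

-4 m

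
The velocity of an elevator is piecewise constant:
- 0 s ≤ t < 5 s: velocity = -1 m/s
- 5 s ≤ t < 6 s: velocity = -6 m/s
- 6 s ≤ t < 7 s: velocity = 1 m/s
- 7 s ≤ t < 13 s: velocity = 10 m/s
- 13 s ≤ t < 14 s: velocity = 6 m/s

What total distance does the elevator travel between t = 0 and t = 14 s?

Distance (not displacement) is the total path length: add the absolute areas under v-t.
0–5 s: |-1| × 5 = 5 m
5–6 s: |-6| × 1 = 6 m
6–7 s: |1| × 1 = 1 m
7–13 s: |10| × 6 = 60 m
13–14 s: |6| × 1 = 6 m
Total distance = 78 m

78 m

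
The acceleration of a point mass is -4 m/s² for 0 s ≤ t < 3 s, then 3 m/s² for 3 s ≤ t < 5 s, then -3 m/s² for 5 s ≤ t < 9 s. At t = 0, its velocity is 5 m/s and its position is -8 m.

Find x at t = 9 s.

-47 m

On each constant-a segment, Δv = aΔt and Δx = v₀Δt + ½aΔt²; chain segment to segment.
0–3 s: v starts 5 m/s; Δx = 5·3 + ½·-4·3² = -3 m; v ends -7 m/s.
3–5 s: v starts -7 m/s; Δx = -7·2 + ½·3·2² = -8 m; v ends -1 m/s.
5–9 s: v starts -1 m/s; Δx = -1·4 + ½·-3·4² = -28 m; v ends -13 m/s.
x(9) = -8 + Σ Δx = -47 m.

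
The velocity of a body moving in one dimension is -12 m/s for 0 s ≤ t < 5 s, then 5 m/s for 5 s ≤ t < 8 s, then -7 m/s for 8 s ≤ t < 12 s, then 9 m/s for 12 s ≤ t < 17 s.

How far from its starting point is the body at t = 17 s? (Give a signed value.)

-28 m

Displacement is the signed area under the v-t curve.
0–5 s: -12 × 5 = -60 m
5–8 s: 5 × 3 = 15 m
8–12 s: -7 × 4 = -28 m
12–17 s: 9 × 5 = 45 m
Net displacement = -28 m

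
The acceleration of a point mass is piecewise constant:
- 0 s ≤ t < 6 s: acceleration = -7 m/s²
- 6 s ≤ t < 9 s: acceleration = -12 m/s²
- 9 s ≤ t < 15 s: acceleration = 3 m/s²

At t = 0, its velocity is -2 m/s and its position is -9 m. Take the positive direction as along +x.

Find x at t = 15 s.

On each constant-a segment, Δv = aΔt and Δx = v₀Δt + ½aΔt²; chain segment to segment.
0–6 s: v starts -2 m/s; Δx = -2·6 + ½·-7·6² = -138 m; v ends -44 m/s.
6–9 s: v starts -44 m/s; Δx = -44·3 + ½·-12·3² = -186 m; v ends -80 m/s.
9–15 s: v starts -80 m/s; Δx = -80·6 + ½·3·6² = -426 m; v ends -62 m/s.
x(15) = -9 + Σ Δx = -759 m.

-759 m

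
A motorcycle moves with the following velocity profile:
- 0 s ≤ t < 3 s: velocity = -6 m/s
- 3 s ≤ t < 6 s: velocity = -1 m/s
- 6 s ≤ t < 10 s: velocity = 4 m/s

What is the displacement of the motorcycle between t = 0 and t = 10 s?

Net displacement equals the area under the velocity-time graph (areas below the axis count negative).
0–3 s: -6 × 3 = -18 m
3–6 s: -1 × 3 = -3 m
6–10 s: 4 × 4 = 16 m
Net displacement = -5 m

-5 m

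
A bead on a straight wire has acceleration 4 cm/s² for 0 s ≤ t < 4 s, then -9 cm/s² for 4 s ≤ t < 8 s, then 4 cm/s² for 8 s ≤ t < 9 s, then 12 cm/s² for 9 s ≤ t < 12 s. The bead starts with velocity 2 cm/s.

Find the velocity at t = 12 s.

Δv equals the area under the a-t graph; then v = v₀ + Δv.
0–4 s: 4 × 4 = 16 cm/s
4–8 s: -9 × 4 = -36 cm/s
8–9 s: 4 × 1 = 4 cm/s
9–12 s: 12 × 3 = 36 cm/s
Δv = 20 cm/s, so v(12) = 2 + (20) = 22 cm/s.

22 cm/s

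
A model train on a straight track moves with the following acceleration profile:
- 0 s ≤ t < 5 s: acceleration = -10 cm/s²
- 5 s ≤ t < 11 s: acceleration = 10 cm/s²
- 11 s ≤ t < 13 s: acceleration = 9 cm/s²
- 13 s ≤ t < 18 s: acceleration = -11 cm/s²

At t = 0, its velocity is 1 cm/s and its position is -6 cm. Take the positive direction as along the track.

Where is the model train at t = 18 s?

On each constant-a segment, Δv = aΔt and Δx = v₀Δt + ½aΔt²; chain segment to segment.
0–5 s: v starts 1 cm/s; Δx = 1·5 + ½·-10·5² = -120 cm; v ends -49 cm/s.
5–11 s: v starts -49 cm/s; Δx = -49·6 + ½·10·6² = -114 cm; v ends 11 cm/s.
11–13 s: v starts 11 cm/s; Δx = 11·2 + ½·9·2² = 40 cm; v ends 29 cm/s.
13–18 s: v starts 29 cm/s; Δx = 29·5 + ½·-11·5² = 7.5 cm; v ends -26 cm/s.
x(18) = -6 + Σ Δx = -192.5 cm.

-192.5 cm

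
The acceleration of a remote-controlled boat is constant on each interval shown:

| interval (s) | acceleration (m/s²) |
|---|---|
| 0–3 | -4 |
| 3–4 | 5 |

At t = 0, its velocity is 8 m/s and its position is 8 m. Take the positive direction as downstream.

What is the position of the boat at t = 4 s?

On each constant-a segment, Δv = aΔt and Δx = v₀Δt + ½aΔt²; chain segment to segment.
0–3 s: v starts 8 m/s; Δx = 8·3 + ½·-4·3² = 6 m; v ends -4 m/s.
3–4 s: v starts -4 m/s; Δx = -4·1 + ½·5·1² = -1.5 m; v ends 1 m/s.
x(4) = 8 + Σ Δx = 12.5 m.

12.5 m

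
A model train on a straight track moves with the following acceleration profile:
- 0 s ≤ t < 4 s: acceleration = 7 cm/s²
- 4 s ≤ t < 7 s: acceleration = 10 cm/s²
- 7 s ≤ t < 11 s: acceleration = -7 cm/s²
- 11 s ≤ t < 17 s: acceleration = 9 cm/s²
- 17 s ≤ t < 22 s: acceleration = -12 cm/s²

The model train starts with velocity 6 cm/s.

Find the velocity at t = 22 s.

Δv equals the area under the a-t graph; then v = v₀ + Δv.
0–4 s: 7 × 4 = 28 cm/s
4–7 s: 10 × 3 = 30 cm/s
7–11 s: -7 × 4 = -28 cm/s
11–17 s: 9 × 6 = 54 cm/s
17–22 s: -12 × 5 = -60 cm/s
Δv = 24 cm/s, so v(22) = 6 + (24) = 30 cm/s.

30 cm/s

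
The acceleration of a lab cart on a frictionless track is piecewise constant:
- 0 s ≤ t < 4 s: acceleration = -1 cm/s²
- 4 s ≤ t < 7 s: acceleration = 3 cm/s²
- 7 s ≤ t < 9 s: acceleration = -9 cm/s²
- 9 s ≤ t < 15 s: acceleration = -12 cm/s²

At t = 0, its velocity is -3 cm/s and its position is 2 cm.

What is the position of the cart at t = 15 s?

On each constant-a segment, Δv = aΔt and Δx = v₀Δt + ½aΔt²; chain segment to segment.
0–4 s: v starts -3 cm/s; Δx = -3·4 + ½·-1·4² = -20 cm; v ends -7 cm/s.
4–7 s: v starts -7 cm/s; Δx = -7·3 + ½·3·3² = -7.5 cm; v ends 2 cm/s.
7–9 s: v starts 2 cm/s; Δx = 2·2 + ½·-9·2² = -14 cm; v ends -16 cm/s.
9–15 s: v starts -16 cm/s; Δx = -16·6 + ½·-12·6² = -312 cm; v ends -88 cm/s.
x(15) = 2 + Σ Δx = -351.5 cm.

-351.5 cm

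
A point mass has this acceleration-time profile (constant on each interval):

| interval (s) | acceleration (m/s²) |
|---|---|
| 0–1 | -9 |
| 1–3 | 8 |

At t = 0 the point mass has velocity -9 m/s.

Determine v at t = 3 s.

-2 m/s

Δv equals the area under the a-t graph; then v = v₀ + Δv.
0–1 s: -9 × 1 = -9 m/s
1–3 s: 8 × 2 = 16 m/s
Δv = 7 m/s, so v(3) = -9 + (7) = -2 m/s.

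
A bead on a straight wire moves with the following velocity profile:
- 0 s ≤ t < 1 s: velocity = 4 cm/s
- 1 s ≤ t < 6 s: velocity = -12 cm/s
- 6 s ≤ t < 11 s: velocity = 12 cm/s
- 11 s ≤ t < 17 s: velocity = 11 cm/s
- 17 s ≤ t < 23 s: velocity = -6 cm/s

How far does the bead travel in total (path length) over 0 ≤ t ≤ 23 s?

226 cm

Distance (not displacement) is the total path length: add the absolute areas under v-t.
0–1 s: |4| × 1 = 4 cm
1–6 s: |-12| × 5 = 60 cm
6–11 s: |12| × 5 = 60 cm
11–17 s: |11| × 6 = 66 cm
17–23 s: |-6| × 6 = 36 cm
Total distance = 226 cm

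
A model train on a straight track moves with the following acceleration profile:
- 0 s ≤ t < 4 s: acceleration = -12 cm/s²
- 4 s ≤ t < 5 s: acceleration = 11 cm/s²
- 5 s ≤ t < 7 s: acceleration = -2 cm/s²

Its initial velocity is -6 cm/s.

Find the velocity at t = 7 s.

Δv equals the area under the a-t graph; then v = v₀ + Δv.
0–4 s: -12 × 4 = -48 cm/s
4–5 s: 11 × 1 = 11 cm/s
5–7 s: -2 × 2 = -4 cm/s
Δv = -41 cm/s, so v(7) = -6 + (-41) = -47 cm/s.

-47 cm/s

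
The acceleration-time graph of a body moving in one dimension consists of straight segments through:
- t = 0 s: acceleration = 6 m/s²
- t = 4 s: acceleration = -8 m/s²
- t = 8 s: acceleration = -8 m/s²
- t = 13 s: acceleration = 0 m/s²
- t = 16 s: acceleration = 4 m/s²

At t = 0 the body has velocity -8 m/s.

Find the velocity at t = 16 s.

-58 m/s

Δv equals the area under the a-t graph; then v = v₀ + Δv.
0–4 s: ½(6 + -8)(4) = -4 m/s
4–8 s: -8 × 4 = -32 m/s
8–13 s: ½(-8 + 0)(5) = -20 m/s
13–16 s: ½(0 + 4)(3) = 6 m/s
Δv = -50 m/s, so v(16) = -8 + (-50) = -58 m/s.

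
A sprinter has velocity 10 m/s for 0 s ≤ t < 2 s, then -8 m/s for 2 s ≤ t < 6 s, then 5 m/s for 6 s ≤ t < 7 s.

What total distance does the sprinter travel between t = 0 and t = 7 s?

57 m

Total distance travelled is ∫|v| dt — sum the magnitudes of each area piece.
0–2 s: |10| × 2 = 20 m
2–6 s: |-8| × 4 = 32 m
6–7 s: |5| × 1 = 5 m
Total distance = 57 m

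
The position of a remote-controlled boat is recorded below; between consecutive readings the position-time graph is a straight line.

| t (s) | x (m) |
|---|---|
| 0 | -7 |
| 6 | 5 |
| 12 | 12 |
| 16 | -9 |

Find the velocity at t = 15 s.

-5.25 m/s

Velocity is the slope of the x-t graph on 12–16 s: (-9 − 12)/(16 − 12) = -5.25 m/s.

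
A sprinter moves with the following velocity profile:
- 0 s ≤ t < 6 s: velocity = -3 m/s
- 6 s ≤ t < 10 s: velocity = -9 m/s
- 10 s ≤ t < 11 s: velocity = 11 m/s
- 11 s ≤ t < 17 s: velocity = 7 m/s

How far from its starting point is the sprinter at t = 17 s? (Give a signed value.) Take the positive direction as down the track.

-1 m

Net displacement equals the area under the velocity-time graph (areas below the axis count negative).
0–6 s: -3 × 6 = -18 m
6–10 s: -9 × 4 = -36 m
10–11 s: 11 × 1 = 11 m
11–17 s: 7 × 6 = 42 m
Net displacement = -1 m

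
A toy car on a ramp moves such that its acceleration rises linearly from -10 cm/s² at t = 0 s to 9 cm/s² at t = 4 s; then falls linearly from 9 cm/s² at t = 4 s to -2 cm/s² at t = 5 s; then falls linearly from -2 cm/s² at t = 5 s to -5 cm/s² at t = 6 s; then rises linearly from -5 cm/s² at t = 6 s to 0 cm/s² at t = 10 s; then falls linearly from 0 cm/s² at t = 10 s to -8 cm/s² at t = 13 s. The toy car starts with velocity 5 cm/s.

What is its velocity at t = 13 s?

Δv equals the area under the a-t graph; then v = v₀ + Δv.
0–4 s: ½(-10 + 9)(4) = -2 cm/s
4–5 s: ½(9 + -2)(1) = 3.5 cm/s
5–6 s: ½(-2 + -5)(1) = -3.5 cm/s
6–10 s: ½(-5 + 0)(4) = -10 cm/s
10–13 s: ½(0 + -8)(3) = -12 cm/s
Δv = -24 cm/s, so v(13) = 5 + (-24) = -19 cm/s.

-19 cm/s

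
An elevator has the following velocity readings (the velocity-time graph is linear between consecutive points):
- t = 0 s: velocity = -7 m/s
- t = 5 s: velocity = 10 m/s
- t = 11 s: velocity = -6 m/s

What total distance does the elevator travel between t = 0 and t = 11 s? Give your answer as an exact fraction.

806/17 m

Total distance travelled is ∫|v| dt — sum the magnitudes of each area piece.
0–5 s: v = 0 at t = 35/17 s; triangle areas 245/34 + 250/17 = 745/34 m
5–11 s: v = 0 at t = 8.75 s; triangle areas 18.75 + 6.75 = 25.5 m
Total distance = 806/17 m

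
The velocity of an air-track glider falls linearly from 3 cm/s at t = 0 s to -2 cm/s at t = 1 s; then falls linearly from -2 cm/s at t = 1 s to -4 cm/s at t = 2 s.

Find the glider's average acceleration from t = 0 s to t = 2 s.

Average acceleration = Δv/Δt = (-4 − 3)/(2 − 0) = -3.5 cm/s².

-3.5 cm/s²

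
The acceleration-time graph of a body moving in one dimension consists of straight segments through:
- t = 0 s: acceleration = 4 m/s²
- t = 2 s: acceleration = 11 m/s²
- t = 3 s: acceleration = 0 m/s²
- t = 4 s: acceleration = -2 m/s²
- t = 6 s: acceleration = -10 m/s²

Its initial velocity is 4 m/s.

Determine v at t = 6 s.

Δv equals the area under the a-t graph; then v = v₀ + Δv.
0–2 s: ½(4 + 11)(2) = 15 m/s
2–3 s: ½(11 + 0)(1) = 5.5 m/s
3–4 s: ½(0 + -2)(1) = -1 m/s
4–6 s: ½(-2 + -10)(2) = -12 m/s
Δv = 7.5 m/s, so v(6) = 4 + (7.5) = 11.5 m/s.

11.5 m/s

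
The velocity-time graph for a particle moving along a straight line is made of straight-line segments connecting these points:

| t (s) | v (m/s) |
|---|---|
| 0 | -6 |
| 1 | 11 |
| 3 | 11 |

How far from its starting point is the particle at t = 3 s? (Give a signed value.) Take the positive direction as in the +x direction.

24.5 m

Displacement is the signed area under the v-t curve.
0–1 s: ½(-6 + 11)(1) = 2.5 m
1–3 s: 11 × 2 = 22 m
Net displacement = 24.5 m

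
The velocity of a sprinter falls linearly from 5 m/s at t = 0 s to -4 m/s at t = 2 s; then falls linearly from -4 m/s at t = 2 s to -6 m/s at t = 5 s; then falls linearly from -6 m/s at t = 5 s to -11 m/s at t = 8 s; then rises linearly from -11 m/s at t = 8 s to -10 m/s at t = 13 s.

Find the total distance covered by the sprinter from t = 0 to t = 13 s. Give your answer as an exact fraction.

878/9 m

Distance (not displacement) is the total path length: add the absolute areas under v-t.
0–2 s: v = 0 at t = 10/9 s; triangle areas 25/9 + 16/9 = 41/9 m
2–5 s: |½(-4 + -6)(3)| = 15 m
5–8 s: |½(-6 + -11)(3)| = 25.5 m
8–13 s: |½(-11 + -10)(5)| = 52.5 m
Total distance = 878/9 m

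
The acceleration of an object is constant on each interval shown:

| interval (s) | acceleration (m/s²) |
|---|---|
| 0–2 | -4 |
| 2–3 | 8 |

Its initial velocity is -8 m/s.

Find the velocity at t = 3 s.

Δv equals the area under the a-t graph; then v = v₀ + Δv.
0–2 s: -4 × 2 = -8 m/s
2–3 s: 8 × 1 = 8 m/s
Δv = 0 m/s, so v(3) = -8 + (0) = -8 m/s.

-8 m/s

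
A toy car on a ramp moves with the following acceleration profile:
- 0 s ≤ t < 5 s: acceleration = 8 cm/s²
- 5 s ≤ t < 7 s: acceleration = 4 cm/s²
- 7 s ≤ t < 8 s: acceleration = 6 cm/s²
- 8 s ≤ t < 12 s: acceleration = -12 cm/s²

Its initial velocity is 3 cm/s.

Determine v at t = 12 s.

Δv equals the area under the a-t graph; then v = v₀ + Δv.
0–5 s: 8 × 5 = 40 cm/s
5–7 s: 4 × 2 = 8 cm/s
7–8 s: 6 × 1 = 6 cm/s
8–12 s: -12 × 4 = -48 cm/s
Δv = 6 cm/s, so v(12) = 3 + (6) = 9 cm/s.

9 cm/s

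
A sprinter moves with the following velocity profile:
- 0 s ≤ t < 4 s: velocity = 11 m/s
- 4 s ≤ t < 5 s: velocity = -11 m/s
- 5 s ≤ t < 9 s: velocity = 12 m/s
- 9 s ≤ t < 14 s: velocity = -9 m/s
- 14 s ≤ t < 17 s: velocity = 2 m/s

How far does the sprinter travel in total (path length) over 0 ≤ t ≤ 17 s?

Distance (not displacement) is the total path length: add the absolute areas under v-t.
0–4 s: |11| × 4 = 44 m
4–5 s: |-11| × 1 = 11 m
5–9 s: |12| × 4 = 48 m
9–14 s: |-9| × 5 = 45 m
14–17 s: |2| × 3 = 6 m
Total distance = 154 m

154 m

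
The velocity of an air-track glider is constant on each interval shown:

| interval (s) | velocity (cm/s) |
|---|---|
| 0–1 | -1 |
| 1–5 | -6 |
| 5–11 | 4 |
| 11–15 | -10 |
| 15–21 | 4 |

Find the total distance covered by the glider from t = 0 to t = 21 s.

Total distance travelled is ∫|v| dt — sum the magnitudes of each area piece.
0–1 s: |-1| × 1 = 1 cm
1–5 s: |-6| × 4 = 24 cm
5–11 s: |4| × 6 = 24 cm
11–15 s: |-10| × 4 = 40 cm
15–21 s: |4| × 6 = 24 cm
Total distance = 113 cm

113 cm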